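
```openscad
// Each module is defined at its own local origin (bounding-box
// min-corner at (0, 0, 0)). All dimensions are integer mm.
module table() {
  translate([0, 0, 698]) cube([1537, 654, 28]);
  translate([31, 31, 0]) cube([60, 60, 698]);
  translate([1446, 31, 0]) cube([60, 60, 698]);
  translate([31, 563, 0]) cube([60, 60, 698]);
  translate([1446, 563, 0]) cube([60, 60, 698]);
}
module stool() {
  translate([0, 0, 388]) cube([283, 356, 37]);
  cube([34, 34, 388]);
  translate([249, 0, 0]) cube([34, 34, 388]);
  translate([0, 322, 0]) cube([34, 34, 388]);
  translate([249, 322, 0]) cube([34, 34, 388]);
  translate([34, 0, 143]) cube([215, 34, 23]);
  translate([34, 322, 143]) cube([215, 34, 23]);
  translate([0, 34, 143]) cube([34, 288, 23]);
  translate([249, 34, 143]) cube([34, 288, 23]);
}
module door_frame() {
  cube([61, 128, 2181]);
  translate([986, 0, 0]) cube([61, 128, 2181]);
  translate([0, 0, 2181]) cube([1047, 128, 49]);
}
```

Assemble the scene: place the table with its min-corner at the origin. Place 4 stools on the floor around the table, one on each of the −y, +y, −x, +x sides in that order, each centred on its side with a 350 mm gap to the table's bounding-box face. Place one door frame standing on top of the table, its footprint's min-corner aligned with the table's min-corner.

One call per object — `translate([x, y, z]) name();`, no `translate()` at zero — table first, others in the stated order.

table();
translate([627, -706, 0]) stool();
translate([627, 1004, 0]) stool();
translate([-633, 149, 0]) stool();
translate([1887, 149, 0]) stool();
translate([0, 0, 726]) door_frame();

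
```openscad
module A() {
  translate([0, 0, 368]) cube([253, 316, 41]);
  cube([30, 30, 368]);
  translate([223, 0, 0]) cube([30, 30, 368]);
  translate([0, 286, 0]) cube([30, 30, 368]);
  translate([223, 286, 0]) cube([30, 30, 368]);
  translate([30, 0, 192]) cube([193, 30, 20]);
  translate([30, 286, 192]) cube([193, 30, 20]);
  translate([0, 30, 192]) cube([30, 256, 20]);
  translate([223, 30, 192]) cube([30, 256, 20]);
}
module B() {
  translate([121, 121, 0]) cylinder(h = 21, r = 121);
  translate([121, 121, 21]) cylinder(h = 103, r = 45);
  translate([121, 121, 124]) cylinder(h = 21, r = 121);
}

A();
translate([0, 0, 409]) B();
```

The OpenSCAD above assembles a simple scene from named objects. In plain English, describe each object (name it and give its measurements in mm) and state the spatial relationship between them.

A is a simple wooden stool: a rectangular seat 253 mm (x) by 316 mm (y), 41 mm thick, top face at z = 409 mm, on four square legs, each 30×30 mm in cross-section. The legs rest on z = 0, each flush with a corner of the seat. Four stretchers, 30 mm wide and 20 mm tall, connect adjacent legs with their undersides at z = 192 mm, each running between the inner faces of the legs it joins and aligned with the legs' outer faces on the other axis.

B is a spool: two coaxial disc flanges of radius 121 mm and thickness 21 mm, joined by a core cylinder of radius 45 mm and height 103 mm. The lower flange rests on z = 0 and the three cylinders share a vertical axis.

The spool is on top of the stool.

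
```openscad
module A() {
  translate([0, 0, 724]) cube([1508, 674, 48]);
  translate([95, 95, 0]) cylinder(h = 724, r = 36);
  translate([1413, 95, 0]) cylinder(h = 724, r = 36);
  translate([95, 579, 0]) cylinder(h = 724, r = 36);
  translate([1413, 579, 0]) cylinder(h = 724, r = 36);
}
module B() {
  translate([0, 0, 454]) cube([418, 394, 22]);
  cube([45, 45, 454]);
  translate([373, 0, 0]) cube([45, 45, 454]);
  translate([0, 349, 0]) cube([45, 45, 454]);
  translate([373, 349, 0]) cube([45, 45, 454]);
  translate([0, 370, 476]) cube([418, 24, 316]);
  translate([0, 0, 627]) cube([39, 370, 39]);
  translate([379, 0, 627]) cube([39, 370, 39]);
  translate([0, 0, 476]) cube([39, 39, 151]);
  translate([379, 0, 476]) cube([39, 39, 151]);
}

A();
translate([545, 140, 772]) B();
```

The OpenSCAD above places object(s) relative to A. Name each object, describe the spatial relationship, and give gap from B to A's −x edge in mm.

A is a table. B is a chair. The chair is on top of the table, centred. The gap from the chair to the table's −x edge is 545 mm.

The chair's min-x is at 545; the table's min-x is 0; gap = 545 mm.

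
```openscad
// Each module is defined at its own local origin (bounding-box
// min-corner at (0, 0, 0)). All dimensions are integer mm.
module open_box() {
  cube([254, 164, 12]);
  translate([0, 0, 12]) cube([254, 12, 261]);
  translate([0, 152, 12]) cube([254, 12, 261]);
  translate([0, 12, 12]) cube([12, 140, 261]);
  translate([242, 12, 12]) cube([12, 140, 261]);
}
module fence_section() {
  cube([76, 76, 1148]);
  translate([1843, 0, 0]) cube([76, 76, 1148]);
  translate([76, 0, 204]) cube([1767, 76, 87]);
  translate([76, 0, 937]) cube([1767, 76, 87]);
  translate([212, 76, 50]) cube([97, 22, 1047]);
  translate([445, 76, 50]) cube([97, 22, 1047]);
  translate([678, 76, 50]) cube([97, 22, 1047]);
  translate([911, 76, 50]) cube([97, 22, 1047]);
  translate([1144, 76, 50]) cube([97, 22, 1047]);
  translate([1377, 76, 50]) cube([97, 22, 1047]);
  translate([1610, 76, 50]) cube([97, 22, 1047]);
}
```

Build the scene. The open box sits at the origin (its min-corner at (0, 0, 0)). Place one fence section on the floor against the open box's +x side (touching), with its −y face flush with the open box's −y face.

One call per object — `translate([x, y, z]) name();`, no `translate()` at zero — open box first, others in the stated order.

open_box();
translate([254, 0, 0]) fence_section();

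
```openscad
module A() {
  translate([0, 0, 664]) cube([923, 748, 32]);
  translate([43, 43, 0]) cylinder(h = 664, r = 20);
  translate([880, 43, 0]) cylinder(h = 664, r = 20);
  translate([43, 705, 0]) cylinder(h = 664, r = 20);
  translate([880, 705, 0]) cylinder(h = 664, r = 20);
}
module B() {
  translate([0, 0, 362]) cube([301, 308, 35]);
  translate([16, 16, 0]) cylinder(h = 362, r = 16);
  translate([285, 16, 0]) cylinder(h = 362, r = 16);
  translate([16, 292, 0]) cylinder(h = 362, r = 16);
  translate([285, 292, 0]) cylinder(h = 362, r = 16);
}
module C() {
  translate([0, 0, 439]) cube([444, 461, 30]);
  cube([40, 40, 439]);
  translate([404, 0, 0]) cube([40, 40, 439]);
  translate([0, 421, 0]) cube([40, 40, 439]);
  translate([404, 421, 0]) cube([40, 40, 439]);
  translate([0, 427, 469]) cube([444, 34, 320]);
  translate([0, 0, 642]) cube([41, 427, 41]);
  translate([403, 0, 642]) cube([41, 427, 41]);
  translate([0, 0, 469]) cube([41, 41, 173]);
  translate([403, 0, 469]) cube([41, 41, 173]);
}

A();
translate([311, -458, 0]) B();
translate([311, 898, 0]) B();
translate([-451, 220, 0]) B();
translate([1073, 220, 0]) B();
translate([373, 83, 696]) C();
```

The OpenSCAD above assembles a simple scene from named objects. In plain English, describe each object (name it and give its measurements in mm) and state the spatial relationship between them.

A is a table: top 923 mm (x) × 748 mm (y), 32 mm thick, upper face at z = 696 mm, on four round legs of 40 mm diameter, each leg's bounding box inset 23 mm from the nearest pair of top edges, running from z = 0 to the bottom of the top.

B is a four-legged stool. The seat is a 301×308×35 mm slab whose top surface is at z = 397 mm; four round legs, each 32 mm in diameter, run from the floor (z = 0) to the underside of the seat, each leg's axis is inset half a diameter from the nearest pair of seat edges (so the leg's bounding box is flush with the corner).

C is a chair: 444×461 mm seat, 30 mm thick, top at z = 469 mm, on four 40 mm square corner legs flush with the seat edges. A 34 mm thick backrest slab spans the full seat width, extending 320 mm above the seat top, its back face flush with the seat's +y edge. Two armrests of 41×41 mm section run along each side from the seat's front edge to the front of the backrest, top faces 214 mm above the seat top and outer faces flush with the seat's x-edges; a 41×41 mm post under the front of each armrest stands on the seat at the front corner.

Four stools sit around the table at the −y, +y, −x, +x sides. The chair is on top of the table.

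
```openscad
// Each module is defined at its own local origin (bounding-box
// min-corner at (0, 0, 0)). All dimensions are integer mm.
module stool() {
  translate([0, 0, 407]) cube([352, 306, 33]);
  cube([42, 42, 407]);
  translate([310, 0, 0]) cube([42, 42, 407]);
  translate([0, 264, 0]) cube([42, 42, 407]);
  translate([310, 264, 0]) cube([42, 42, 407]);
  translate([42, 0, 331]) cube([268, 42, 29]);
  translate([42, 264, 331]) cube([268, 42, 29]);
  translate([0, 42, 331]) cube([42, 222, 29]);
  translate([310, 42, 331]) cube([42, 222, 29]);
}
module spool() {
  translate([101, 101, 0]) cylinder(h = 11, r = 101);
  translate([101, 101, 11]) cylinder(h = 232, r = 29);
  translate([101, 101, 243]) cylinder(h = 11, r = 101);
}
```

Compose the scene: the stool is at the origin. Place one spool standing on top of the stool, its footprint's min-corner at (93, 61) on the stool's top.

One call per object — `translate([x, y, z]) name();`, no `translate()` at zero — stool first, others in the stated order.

stool();
translate([93, 61, 440]) spool();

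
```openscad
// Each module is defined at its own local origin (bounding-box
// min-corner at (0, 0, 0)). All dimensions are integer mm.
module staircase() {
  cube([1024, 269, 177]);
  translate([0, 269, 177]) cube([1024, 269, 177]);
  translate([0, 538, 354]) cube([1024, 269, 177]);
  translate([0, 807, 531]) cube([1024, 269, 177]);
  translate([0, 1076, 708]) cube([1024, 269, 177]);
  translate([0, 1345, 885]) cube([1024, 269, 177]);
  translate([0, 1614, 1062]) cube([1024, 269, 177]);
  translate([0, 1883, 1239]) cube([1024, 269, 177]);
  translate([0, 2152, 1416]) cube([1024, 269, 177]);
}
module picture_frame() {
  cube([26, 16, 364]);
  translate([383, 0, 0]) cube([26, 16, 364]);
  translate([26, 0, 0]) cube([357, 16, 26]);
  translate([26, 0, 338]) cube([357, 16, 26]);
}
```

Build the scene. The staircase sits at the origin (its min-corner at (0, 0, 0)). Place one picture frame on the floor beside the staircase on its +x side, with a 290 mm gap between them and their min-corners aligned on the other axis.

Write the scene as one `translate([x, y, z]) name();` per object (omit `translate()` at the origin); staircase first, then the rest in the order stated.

staircase();
translate([1314, 0, 0]) picture_frame();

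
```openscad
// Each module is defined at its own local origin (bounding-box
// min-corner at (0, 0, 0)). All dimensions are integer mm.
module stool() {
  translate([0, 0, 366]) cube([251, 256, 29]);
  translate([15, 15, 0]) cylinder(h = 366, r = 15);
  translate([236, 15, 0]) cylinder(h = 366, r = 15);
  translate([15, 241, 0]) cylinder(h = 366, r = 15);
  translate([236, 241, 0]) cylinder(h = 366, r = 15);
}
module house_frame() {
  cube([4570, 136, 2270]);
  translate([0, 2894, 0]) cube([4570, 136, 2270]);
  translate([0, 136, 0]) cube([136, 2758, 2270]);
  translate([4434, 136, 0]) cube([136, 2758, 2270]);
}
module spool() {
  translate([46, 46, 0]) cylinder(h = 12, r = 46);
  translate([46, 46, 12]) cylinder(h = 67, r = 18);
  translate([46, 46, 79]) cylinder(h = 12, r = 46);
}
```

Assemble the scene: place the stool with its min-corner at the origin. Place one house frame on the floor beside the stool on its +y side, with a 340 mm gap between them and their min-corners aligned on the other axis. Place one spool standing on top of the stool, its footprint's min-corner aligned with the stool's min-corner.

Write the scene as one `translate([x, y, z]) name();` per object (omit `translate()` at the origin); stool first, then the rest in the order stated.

stool();
translate([0, 596, 0]) house_frame();
translate([0, 0, 395]) spool();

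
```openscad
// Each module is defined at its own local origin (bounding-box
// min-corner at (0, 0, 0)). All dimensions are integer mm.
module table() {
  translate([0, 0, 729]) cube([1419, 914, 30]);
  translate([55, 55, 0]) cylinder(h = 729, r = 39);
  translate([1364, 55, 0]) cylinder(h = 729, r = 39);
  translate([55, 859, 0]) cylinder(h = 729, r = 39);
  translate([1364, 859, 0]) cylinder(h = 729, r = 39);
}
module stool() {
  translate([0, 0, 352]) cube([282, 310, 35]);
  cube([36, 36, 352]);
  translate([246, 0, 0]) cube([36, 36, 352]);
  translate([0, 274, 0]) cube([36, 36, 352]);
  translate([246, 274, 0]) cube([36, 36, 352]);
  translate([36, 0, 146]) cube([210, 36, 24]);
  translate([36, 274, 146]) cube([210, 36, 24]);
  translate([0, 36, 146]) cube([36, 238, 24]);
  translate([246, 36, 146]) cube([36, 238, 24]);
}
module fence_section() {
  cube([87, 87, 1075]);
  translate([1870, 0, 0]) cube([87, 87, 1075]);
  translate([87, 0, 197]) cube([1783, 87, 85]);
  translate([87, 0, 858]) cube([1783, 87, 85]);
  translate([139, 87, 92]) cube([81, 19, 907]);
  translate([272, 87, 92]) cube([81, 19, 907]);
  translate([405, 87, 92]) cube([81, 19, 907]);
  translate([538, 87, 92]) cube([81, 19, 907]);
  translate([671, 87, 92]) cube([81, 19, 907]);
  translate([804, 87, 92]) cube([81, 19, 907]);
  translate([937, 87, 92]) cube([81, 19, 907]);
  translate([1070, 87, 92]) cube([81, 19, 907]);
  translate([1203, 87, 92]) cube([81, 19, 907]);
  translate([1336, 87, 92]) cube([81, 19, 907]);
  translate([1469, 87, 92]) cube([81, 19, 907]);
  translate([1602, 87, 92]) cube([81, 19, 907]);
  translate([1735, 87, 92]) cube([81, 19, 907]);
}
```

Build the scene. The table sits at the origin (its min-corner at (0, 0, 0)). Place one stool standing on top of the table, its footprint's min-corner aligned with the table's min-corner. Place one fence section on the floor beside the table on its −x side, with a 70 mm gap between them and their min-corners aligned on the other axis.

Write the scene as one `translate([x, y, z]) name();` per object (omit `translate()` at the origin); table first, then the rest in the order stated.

table();
translate([0, 0, 759]) stool();
translate([-2027, 0, 0]) fence_section();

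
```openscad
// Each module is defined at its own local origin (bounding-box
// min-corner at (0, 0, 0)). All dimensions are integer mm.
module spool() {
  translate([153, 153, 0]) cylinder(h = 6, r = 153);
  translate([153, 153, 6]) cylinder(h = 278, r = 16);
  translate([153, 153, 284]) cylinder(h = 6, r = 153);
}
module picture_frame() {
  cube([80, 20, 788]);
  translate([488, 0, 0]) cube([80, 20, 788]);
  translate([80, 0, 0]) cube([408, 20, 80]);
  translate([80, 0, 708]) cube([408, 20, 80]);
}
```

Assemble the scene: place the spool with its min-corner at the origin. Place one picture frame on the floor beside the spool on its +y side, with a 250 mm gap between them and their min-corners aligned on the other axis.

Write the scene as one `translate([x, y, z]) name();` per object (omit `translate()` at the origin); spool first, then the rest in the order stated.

spool();
translate([0, 556, 0]) picture_frame();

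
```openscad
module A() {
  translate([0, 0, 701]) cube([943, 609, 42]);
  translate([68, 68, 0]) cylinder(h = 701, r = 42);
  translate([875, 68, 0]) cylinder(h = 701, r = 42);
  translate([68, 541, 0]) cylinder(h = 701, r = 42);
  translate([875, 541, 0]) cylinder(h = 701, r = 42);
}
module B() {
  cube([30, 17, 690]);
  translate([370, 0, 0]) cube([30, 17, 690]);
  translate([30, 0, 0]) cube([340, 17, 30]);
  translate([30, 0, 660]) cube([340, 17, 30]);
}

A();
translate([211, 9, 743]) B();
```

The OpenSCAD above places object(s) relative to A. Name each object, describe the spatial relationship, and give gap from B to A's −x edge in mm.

A is a table. B is a picture frame. The picture frame is on top of the table. The gap from the picture frame to the table's −x edge is 211 mm.

The picture frame's min-x is at 211; the table's min-x is 0; gap = 211 mm.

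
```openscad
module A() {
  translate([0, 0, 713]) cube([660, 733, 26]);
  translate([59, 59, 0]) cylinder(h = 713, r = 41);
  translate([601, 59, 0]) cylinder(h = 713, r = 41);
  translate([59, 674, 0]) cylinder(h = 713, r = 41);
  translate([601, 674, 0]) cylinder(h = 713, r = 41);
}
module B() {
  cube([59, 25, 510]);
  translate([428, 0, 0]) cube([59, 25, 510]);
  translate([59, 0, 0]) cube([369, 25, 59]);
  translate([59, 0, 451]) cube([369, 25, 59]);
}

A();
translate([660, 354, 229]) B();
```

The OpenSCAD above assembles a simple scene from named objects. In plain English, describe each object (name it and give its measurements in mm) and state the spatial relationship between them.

A is a table: top 660 mm (x) × 733 mm (y), 26 mm thick, upper face at z = 739 mm, on four round legs of 82 mm diameter, each leg's bounding box inset 18 mm from the nearest pair of top edges, running from z = 0 to the bottom of the top.

B is a rectangular picture frame lying in the x–z plane (depth along y). The opening is 369 mm wide (x) by 392 mm tall (z), surrounded by a border 59 mm wide on all four sides. The frame is 25 mm deep and is made of two full-height vertical stiles with two horizontal rails fitted between them.

The picture frame is beside the table with their tops flush at z = 739.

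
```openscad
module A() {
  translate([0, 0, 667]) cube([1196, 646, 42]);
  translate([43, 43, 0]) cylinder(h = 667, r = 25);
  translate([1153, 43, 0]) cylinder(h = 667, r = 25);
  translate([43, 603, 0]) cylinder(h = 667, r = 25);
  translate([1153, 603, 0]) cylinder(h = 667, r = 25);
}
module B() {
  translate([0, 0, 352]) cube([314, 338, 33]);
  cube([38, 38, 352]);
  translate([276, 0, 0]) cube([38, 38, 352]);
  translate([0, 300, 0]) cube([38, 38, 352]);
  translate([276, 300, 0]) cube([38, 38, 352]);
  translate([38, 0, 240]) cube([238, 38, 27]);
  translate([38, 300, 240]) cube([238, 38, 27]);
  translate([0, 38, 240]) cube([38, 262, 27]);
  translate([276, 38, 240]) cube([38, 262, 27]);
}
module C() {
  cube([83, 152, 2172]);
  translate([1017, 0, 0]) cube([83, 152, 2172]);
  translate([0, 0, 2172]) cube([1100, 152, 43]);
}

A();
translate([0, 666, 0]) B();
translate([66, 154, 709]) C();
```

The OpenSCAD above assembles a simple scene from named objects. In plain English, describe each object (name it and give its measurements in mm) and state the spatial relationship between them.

A is a table with a 1196×646 mm rectangular top, 42 mm thick, top surface at z = 709 mm, supported by four round legs of 50 mm diameter, each leg's bounding box inset 18 mm from the nearest pair of top edges, running from the floor.

B is a four-legged stool. The seat is 314×338 mm, 33 mm thick, top at z = 385 mm. It stands on four square legs, each 38×38 mm in cross-section, from z = 0 to the seat underside, each flush with a corner of the seat. Four stretchers, 38 mm wide and 27 mm tall, connect adjacent legs with their undersides at z = 240 mm, each running between the inner faces of the legs it joins and aligned with the legs' outer faces on the other axis.

C is a rectangular door frame: two vertical jambs of 83×152 mm section, 2172 mm tall, with a clear opening 934 mm wide between their inner faces. A header 43 mm tall and 152 mm deep lies on top of the jambs and spans the full outside width.

The stool is on the floor beside the table on its +y side. The door frame is on top of the table.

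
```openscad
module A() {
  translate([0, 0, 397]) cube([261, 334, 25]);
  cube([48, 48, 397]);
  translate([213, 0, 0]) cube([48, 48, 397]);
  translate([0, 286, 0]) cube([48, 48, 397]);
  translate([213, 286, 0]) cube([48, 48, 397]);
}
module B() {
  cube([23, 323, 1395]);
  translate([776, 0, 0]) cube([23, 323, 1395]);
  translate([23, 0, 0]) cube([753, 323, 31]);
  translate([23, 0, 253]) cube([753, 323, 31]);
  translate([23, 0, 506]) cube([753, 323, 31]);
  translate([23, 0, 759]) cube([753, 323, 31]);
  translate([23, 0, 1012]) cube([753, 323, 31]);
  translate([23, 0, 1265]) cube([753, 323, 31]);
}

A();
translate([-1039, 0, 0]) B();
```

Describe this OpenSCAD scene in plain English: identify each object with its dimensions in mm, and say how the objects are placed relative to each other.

A is a four-legged stool. The seat is 261×334 mm, 25 mm thick, top at z = 422 mm. It stands on four square legs, each 48×48 mm in cross-section, from z = 0 to the seat underside, each flush with a corner of the seat.

B is an open bookshelf. Two side panels, each 23 mm thick, 323 mm deep and 1395 mm tall, stand 799 mm apart (outside-to-outside). Between them sit 6 shelves, each 31 mm thick and 323 mm deep, spanning the full gap between the sides. The bottom shelf rests on the floor (its underside at z = 0) and the clear gap between one shelf's top and the next shelf's underside is 222 mm.

The bookshelf is on the floor beside the stool on its −x side.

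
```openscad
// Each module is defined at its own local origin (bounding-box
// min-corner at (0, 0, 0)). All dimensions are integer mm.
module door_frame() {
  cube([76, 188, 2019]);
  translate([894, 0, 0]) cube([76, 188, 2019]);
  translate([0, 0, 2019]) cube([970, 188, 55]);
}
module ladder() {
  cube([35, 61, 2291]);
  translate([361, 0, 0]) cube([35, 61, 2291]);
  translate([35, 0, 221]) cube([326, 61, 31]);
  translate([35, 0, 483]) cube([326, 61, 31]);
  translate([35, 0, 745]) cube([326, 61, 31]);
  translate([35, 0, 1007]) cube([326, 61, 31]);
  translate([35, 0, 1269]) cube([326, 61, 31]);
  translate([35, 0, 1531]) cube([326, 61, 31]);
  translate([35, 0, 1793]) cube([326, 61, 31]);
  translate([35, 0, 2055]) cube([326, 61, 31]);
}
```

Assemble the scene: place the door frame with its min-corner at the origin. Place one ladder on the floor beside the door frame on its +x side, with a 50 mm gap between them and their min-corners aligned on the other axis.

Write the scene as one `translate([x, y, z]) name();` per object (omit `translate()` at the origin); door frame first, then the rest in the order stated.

door_frame();
translate([1020, 0, 0]) ladder();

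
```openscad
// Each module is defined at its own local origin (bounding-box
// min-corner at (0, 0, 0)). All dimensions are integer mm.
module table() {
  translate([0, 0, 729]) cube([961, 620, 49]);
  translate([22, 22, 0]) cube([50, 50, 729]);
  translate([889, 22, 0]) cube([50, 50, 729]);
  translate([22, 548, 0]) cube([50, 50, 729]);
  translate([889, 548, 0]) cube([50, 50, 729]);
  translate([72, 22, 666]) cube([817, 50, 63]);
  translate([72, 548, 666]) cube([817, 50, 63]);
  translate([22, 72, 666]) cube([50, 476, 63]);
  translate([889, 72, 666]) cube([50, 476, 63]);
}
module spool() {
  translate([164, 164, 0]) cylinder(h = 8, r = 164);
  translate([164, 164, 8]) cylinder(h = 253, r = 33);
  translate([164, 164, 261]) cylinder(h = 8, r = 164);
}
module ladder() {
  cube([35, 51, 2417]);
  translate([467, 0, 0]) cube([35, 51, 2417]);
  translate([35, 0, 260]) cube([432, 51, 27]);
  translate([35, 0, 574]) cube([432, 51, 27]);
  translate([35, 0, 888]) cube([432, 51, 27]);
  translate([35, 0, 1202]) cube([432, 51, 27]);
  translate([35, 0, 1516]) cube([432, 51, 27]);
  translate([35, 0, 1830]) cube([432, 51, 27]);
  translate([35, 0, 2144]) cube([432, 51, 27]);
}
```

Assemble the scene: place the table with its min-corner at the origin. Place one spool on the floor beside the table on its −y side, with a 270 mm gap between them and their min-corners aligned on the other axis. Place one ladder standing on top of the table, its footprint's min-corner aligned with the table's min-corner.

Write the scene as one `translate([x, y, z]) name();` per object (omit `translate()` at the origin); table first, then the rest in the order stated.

table();
translate([0, -598, 0]) spool();
translate([0, 0, 778]) ladder();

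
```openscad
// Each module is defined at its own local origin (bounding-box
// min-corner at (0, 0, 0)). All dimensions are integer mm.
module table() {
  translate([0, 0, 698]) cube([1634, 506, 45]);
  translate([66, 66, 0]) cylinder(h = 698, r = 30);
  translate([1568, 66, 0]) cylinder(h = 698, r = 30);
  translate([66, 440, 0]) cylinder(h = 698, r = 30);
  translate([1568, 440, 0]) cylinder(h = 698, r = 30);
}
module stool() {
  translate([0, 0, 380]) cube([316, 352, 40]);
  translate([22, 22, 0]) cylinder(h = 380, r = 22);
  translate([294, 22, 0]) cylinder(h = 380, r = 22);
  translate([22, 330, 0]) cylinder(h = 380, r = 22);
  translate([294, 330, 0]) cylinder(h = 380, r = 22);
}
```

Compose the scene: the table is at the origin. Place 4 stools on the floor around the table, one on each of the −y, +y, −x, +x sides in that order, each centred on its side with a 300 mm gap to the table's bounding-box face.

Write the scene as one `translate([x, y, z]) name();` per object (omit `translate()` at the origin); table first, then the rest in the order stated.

table();
translate([659, -652, 0]) stool();
translate([659, 806, 0]) stool();
translate([-616, 77, 0]) stool();
translate([1934, 77, 0]) stool();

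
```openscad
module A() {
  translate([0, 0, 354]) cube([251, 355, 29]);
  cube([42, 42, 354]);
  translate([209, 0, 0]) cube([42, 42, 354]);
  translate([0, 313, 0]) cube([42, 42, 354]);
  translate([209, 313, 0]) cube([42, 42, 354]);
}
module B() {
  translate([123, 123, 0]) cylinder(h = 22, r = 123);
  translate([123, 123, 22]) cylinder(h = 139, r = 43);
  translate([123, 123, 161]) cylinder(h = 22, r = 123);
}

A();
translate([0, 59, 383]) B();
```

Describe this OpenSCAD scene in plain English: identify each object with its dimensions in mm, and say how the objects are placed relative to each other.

A is a simple wooden stool: a rectangular seat 251 mm (x) by 355 mm (y), 29 mm thick, top face at z = 383 mm, on four square legs, each 42×42 mm in cross-section. The legs rest on z = 0, each flush with a corner of the seat.

B is a spool: two coaxial disc flanges of radius 123 mm and thickness 22 mm, joined by a core cylinder of radius 43 mm and height 139 mm. The lower flange rests on z = 0 and the three cylinders share a vertical axis.

The spool is on top of the stool.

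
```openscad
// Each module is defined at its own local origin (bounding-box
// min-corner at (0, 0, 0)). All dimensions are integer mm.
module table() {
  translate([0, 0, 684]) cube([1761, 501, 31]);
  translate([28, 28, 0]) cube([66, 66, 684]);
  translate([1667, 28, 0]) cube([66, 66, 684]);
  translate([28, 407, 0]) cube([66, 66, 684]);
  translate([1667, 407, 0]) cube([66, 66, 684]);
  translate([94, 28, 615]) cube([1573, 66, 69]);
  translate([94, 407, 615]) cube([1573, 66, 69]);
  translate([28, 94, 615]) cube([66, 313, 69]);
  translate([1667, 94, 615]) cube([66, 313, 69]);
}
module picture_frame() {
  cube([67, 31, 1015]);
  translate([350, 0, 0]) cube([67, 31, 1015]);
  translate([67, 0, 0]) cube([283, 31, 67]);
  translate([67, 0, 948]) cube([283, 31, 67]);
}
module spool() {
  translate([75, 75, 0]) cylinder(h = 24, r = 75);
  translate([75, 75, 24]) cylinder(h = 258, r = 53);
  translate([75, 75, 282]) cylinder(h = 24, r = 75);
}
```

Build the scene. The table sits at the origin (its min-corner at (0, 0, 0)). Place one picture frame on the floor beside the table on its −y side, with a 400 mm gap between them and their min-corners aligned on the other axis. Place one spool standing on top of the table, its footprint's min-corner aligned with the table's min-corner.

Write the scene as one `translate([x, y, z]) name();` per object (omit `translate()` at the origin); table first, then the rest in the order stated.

table();
translate([0, -431, 0]) picture_frame();
translate([0, 0, 715]) spool();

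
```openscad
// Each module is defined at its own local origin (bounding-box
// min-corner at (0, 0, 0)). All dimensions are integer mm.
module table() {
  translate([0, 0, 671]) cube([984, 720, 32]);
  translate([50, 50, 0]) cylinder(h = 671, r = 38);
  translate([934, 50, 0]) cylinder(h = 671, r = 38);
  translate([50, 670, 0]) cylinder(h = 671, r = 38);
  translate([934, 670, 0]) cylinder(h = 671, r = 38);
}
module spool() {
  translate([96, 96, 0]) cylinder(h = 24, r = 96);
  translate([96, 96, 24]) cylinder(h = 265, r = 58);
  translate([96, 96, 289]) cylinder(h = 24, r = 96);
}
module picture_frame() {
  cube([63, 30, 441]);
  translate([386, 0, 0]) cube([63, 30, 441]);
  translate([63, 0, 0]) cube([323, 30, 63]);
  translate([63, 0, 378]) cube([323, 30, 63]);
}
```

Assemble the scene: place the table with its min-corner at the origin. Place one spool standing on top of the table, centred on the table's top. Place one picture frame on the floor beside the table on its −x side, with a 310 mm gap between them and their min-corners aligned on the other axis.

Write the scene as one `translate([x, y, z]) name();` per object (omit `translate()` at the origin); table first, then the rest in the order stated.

table();
translate([396, 264, 703]) spool();
translate([-759, 0, 0]) picture_frame();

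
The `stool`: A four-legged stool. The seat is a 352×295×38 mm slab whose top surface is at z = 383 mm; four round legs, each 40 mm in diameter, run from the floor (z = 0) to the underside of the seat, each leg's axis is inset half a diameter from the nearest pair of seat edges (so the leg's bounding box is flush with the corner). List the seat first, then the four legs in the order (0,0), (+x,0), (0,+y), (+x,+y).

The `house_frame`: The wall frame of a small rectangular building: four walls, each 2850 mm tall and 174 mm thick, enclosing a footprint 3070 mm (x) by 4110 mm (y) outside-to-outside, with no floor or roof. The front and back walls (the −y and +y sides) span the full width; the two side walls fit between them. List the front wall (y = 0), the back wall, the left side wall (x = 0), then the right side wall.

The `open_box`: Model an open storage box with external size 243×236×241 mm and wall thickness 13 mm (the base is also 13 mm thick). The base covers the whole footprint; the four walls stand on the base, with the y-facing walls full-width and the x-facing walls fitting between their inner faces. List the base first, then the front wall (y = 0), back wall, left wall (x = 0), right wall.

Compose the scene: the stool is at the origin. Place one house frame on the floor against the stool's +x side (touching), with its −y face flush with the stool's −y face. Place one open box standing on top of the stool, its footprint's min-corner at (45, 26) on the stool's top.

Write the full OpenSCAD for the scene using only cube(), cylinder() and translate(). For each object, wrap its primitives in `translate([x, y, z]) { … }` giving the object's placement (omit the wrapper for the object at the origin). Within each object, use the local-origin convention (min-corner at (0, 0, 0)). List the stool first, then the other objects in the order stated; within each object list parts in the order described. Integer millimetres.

translate([0, 0, 345]) cube([352, 295, 38]);
translate([20, 20, 0]) cylinder(h = 345, r = 20);
translate([332, 20, 0]) cylinder(h = 345, r = 20);
translate([20, 275, 0]) cylinder(h = 345, r = 20);
translate([332, 275, 0]) cylinder(h = 345, r = 20);
translate([352, 0, 0]) {
  cube([3070, 174, 2850]);
  translate([0, 3936, 0]) cube([3070, 174, 2850]);
  translate([0, 174, 0]) cube([174, 3762, 2850]);
  translate([2896, 174, 0]) cube([174, 3762, 2850]);
}
translate([45, 26, 383]) {
  cube([243, 236, 13]);
  translate([0, 0, 13]) cube([243, 13, 228]);
  translate([0, 223, 13]) cube([243, 13, 228]);
  translate([0, 13, 13]) cube([13, 210, 228]);
  translate([230, 13, 13]) cube([13, 210, 228]);
}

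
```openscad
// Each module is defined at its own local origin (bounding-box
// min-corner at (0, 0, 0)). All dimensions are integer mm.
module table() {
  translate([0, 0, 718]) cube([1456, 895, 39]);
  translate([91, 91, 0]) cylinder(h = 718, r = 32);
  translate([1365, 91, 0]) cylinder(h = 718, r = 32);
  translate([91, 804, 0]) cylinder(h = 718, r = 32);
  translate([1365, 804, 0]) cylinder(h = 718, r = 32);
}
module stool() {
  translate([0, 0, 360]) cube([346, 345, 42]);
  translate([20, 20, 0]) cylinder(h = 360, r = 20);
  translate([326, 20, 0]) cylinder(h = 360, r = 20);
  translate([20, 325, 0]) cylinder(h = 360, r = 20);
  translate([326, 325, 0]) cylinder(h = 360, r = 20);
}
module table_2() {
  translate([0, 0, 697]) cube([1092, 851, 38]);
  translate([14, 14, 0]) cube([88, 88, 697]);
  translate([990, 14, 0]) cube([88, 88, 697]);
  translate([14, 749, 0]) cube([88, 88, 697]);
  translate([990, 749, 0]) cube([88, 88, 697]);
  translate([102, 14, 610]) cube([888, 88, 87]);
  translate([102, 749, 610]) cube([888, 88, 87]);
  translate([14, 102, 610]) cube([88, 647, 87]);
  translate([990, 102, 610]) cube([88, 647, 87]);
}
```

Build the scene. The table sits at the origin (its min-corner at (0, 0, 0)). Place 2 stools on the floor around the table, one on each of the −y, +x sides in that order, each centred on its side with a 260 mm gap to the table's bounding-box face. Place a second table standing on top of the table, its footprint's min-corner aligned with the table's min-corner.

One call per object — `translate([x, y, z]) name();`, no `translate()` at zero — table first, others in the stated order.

table();
translate([555, -605, 0]) stool();
translate([1716, 275, 0]) stool();
translate([0, 0, 757]) table_2();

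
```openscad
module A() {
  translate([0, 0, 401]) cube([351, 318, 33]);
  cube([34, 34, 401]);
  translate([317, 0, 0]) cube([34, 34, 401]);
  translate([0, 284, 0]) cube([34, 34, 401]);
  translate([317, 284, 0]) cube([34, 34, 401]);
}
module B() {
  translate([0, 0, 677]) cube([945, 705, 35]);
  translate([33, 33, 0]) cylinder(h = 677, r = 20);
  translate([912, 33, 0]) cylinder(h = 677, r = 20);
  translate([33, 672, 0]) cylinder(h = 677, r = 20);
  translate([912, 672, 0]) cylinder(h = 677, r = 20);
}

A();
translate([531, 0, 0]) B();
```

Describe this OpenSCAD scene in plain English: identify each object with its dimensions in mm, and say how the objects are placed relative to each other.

A is a four-legged stool. The seat is a 351×318×33 mm slab whose top surface is at z = 434 mm; four square legs, each 34×34 mm in cross-section, run from the floor (z = 0) to the underside of the seat, each flush with a corner of the seat.

B is a table with a 945×705 mm rectangular top, 35 mm thick, top surface at z = 712 mm, supported by four round legs of 40 mm diameter, each leg's bounding box inset 13 mm from the nearest pair of top edges, running from the floor.

The table is on the floor beside the stool on its +x side.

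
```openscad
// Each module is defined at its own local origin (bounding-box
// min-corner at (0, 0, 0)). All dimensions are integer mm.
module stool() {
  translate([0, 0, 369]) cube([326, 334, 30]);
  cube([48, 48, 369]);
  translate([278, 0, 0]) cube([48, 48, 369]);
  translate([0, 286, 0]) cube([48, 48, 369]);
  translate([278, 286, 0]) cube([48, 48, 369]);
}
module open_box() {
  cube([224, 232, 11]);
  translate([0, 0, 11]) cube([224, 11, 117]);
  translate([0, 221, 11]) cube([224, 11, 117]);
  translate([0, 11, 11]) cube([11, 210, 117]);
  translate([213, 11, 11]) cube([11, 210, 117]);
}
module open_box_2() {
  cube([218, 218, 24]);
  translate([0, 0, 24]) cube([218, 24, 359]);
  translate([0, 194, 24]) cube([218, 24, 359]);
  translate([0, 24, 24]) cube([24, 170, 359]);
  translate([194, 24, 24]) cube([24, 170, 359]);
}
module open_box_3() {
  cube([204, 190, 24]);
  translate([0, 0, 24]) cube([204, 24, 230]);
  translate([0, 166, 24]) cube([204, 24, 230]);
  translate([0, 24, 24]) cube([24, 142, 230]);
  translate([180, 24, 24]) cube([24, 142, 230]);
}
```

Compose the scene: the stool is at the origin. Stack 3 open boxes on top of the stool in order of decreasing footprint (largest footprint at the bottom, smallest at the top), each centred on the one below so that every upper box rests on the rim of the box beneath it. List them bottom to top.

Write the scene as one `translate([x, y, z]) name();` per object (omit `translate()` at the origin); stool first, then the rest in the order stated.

stool();
translate([51, 51, 399]) open_box();
translate([54, 58, 527]) open_box_2();
translate([61, 72, 910]) open_box_3();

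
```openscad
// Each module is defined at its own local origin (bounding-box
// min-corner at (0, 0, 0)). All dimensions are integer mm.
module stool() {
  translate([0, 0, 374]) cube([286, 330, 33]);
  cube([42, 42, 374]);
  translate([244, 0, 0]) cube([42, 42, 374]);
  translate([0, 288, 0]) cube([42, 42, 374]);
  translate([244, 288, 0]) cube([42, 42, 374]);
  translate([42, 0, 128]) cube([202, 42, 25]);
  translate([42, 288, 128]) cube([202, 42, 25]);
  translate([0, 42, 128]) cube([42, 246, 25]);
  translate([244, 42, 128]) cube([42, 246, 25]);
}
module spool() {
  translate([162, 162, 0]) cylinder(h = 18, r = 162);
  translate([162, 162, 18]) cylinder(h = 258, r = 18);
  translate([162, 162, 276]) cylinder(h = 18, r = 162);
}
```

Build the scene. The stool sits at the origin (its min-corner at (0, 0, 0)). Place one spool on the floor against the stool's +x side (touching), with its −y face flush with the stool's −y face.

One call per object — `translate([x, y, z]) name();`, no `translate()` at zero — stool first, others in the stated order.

stool();
translate([286, 0, 0]) spool();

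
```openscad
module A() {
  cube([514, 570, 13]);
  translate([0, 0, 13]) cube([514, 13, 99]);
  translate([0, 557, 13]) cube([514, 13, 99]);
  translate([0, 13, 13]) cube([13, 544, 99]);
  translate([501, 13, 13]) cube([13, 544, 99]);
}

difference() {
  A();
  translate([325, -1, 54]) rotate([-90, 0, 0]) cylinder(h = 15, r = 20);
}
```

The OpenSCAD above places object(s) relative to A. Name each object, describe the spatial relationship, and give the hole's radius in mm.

A is an open box. The open box has a circular hole through its front wall. The hole's radius is 20 mm.

The subtracted cylinder has r = 20 mm.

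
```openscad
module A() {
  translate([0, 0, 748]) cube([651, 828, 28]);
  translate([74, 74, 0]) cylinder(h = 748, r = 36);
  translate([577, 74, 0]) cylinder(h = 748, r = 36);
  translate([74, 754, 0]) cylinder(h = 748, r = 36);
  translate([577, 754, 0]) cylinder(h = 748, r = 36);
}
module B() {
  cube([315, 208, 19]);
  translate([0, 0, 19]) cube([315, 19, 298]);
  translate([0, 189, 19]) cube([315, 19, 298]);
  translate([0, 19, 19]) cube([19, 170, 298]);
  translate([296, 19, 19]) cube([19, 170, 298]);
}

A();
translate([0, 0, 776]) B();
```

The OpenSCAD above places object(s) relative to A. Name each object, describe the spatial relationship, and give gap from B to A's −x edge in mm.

The open box's min-x is at 0; the table's min-x is 0; gap = 0 mm.

A is a table. B is an open box. The open box is on top of the table. The gap from the open box to the table's −x edge is 0 mm.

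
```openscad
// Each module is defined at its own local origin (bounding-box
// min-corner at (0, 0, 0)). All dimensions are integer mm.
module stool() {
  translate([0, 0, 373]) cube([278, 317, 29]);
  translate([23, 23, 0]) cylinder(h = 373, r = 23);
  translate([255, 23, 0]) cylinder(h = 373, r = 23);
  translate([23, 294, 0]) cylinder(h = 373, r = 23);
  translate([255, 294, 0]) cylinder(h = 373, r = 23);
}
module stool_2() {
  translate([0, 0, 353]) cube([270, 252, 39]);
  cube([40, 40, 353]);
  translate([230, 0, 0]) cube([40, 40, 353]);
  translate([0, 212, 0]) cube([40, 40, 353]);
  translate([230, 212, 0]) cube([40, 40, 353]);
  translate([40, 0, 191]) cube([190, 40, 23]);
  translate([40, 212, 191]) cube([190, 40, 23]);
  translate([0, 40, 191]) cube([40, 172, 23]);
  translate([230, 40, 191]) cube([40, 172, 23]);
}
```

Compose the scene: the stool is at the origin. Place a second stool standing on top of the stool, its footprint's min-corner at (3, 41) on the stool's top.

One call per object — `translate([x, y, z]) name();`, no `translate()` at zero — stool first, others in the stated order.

stool();
translate([3, 41, 402]) stool_2();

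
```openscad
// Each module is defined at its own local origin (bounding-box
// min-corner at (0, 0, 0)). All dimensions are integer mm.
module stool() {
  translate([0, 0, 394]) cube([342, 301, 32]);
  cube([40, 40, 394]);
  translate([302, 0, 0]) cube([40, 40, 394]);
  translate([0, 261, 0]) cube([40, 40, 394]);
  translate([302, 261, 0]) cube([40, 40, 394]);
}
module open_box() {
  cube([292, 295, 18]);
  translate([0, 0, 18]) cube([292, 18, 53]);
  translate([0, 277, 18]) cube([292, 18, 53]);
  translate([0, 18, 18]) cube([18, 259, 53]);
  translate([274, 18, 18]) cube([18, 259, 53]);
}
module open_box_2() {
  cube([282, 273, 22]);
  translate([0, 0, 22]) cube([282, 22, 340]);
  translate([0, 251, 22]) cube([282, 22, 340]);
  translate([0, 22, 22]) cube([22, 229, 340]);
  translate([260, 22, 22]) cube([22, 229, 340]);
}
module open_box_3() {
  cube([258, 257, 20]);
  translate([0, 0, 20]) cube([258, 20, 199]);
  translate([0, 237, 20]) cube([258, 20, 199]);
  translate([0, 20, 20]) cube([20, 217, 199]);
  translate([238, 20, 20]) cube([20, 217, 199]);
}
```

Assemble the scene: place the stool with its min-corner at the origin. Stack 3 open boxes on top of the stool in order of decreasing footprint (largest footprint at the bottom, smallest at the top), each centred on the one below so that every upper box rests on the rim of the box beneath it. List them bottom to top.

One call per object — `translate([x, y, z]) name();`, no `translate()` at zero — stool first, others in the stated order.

stool();
translate([25, 3, 426]) open_box();
translate([30, 14, 497]) open_box_2();
translate([42, 22, 859]) open_box_3();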